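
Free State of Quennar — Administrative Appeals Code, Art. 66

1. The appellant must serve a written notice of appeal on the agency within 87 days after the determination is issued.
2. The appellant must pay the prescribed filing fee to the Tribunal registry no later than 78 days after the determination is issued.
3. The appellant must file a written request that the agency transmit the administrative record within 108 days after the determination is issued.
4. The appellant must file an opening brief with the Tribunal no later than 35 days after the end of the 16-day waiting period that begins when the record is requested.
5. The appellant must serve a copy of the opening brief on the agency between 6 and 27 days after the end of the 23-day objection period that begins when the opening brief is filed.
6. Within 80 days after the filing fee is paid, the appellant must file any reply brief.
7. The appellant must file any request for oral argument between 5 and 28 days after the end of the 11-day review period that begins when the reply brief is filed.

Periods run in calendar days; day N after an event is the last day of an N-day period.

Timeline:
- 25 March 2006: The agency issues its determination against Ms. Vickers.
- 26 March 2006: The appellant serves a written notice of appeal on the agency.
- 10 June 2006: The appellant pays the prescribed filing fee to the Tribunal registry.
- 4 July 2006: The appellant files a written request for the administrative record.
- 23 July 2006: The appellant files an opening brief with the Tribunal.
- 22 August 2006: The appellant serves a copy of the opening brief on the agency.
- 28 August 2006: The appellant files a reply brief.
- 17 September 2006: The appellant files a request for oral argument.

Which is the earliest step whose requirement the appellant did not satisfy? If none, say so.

Step 1: 87 days after 25 March 2006 (when the determination is issued) is 20 June 2006; done 26 March 2006 — timely.
Step 2: 78 days after 25 March 2006 (when the determination is issued) is 11 June 2006; completed 10 June 2006, before the deadline.
Step 3: 108 days after 25 March 2006 (when the determination is issued) is 11 July 2006; 4 July 2006 is within that limit.
Step 4: 35 days after 20 July 2006 (end of the 16-day waiting period, which began when the record is requested on 4 July 2006) is 24 August 2006; completed 23 July 2006, before the deadline.
Step 5: the window is 6–27 days after 15 August 2006 (end of the 23-day objection period, which began when the opening brief is filed on 23 July 2006), so 21 August 2006 through 11 September 2006; 22 August 2006 falls inside that range.
Step 6: 80 days after 10 June 2006 (when the filing fee is paid) is 29 August 2006; done 28 August 2006 — timely.
Step 7: the window is 5–28 days after 8 September 2006 (end of the 11-day review period, which began when the reply brief is filed on 28 August 2006), so 13 September 2006 through 6 October 2006; done 17 September 2006, which is between those dates.

None — every step was satisfied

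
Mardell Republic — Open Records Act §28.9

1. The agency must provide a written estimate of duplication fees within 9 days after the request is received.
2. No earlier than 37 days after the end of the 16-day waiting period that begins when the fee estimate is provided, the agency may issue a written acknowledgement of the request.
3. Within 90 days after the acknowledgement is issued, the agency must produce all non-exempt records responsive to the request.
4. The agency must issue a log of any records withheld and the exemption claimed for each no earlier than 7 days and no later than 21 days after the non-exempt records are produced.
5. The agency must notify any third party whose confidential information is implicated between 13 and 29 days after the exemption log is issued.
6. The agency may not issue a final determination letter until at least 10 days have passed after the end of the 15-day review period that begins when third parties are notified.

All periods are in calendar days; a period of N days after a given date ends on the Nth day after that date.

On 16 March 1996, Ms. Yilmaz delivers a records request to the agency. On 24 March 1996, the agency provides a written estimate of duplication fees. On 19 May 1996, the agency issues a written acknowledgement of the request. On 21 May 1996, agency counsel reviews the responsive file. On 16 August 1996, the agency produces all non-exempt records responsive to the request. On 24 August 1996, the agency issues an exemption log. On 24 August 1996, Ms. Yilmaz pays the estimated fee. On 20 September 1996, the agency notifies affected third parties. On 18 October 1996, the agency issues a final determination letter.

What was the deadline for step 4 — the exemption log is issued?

6 September 1996

Step 4 runs from 16 August 1996, when the non-exempt records are produced. The window is 7–21 days after 16 August 1996; it closes on 6 September 1996.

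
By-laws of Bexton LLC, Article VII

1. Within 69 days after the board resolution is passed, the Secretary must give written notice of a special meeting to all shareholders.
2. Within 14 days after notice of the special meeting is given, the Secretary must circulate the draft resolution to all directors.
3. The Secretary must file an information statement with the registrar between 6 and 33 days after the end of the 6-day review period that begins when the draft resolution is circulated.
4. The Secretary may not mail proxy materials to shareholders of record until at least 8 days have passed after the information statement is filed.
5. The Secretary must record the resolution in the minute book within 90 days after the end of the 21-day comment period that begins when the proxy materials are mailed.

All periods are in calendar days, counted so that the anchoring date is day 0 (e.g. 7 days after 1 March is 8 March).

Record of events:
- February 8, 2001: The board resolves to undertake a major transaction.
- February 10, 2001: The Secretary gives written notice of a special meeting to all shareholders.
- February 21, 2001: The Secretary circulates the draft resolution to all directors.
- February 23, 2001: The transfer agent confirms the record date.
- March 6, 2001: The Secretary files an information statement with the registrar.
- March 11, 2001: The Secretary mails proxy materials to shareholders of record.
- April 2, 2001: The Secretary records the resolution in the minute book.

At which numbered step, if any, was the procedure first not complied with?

Step 4

Step 1: 69 days after February 8, 2001 (when the board resolution is passed) is April 18, 2001; completed February 10, 2001, before the deadline.
Step 2: 14 days after February 10, 2001 (when notice of the special meeting is given) is February 24, 2001; February 21, 2001 is within that limit.
Step 3: the window is 6–33 days after February 27, 2001 (end of the 6-day review period, which began when the draft resolution is circulated on February 21, 2001), so March 5, 2001 through April 1, 2001; March 6, 2001 falls inside that range.
Step 4: the earliest permitted date is 8 days after March 6, 2001 (when the information statement is filed), i.e. March 14, 2001; acted on March 11, 2001, 3 days prematurely.
That is the first point of non-compliance.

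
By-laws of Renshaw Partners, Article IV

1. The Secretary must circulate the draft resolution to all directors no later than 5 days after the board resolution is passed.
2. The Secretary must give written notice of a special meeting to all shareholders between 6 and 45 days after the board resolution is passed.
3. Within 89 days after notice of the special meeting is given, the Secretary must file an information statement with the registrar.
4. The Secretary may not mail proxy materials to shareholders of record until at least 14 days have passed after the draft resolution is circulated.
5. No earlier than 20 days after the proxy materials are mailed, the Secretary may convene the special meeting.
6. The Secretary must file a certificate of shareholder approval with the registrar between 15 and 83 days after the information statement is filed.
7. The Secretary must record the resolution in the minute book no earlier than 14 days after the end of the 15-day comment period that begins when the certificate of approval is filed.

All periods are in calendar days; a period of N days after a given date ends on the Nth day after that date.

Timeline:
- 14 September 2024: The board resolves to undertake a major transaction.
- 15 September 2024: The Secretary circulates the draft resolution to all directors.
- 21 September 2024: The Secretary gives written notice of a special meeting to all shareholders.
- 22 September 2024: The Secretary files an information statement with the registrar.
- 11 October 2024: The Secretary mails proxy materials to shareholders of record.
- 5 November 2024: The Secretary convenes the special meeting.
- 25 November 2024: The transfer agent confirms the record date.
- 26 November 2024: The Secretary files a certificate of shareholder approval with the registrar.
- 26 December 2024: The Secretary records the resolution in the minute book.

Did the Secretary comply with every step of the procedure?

Step 1 — counting 5 days from 14 September 2024 (when the board resolution is passed) gives a deadline of 19 September 2024; 15 September 2024 is within that limit.
Step 2 — 6 and 45 days from 14 September 2024 (when the board resolution is passed) are 20 September 2024 and 29 October 2024 respectively; 21 September 2024 falls inside that range.
Step 3 — counting 89 days from 21 September 2024 (when notice of the special meeting is given) gives a deadline of 19 December 2024; 22 September 2024 is within that limit.
Step 4 — must wait 14 days from 15 September 2024 (when the draft resolution is circulated), so not before 29 September 2024; done 11 October 2024, after the minimum wait.
Step 5 — must wait 20 days from 11 October 2024 (when the proxy materials are mailed), so not before 31 October 2024; 5 November 2024 is on or after that date.
Step 6 — 15 and 83 days from 22 September 2024 (when the information statement is filed) are 7 October 2024 and 14 December 2024 respectively; done 26 November 2024, which is between those dates.
Step 7 — must wait 14 days from 11 December 2024 (end of the 15-day comment period, which began when the certificate of approval is filed on 26 November 2024), so not before 25 December 2024; 26 December 2024 is on or after that date.

Yes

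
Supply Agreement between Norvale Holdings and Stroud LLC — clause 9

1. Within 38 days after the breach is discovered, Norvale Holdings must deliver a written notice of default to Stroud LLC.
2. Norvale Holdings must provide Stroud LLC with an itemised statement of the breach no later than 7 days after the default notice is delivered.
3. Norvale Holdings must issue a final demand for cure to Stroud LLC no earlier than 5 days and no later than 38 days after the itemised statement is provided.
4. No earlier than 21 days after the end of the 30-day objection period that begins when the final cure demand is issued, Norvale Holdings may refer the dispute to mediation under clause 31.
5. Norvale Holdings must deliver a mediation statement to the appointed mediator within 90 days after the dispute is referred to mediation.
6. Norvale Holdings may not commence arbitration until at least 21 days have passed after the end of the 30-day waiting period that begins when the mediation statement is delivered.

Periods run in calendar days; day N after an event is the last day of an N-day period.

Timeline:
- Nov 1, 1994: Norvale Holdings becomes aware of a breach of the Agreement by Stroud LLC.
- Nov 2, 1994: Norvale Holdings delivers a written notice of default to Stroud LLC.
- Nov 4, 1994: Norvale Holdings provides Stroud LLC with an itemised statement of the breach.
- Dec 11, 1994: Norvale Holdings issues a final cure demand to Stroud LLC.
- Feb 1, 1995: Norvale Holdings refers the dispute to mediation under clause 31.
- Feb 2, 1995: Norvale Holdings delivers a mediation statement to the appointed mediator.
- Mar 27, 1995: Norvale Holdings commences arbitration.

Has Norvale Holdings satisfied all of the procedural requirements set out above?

(1) due by Nov 1, 1994 + 38 days = Dec 9, 1994; Nov 2, 1994 is within that limit.
(2) due by Nov 2, 1994 + 7 days = Nov 9, 1994; Nov 4, 1994 is within that limit.
(3) the permitted window runs from Nov 4, 1994 + 5 = Nov 9, 1994 to Nov 4, 1994 + 38 = Dec 12, 1994; Dec 11, 1994 falls inside that range.
(4) permitted from Jan 10, 1995 + 21 days = Jan 31, 1995 onward; done Feb 1, 1995 — permitted.
(5) due by Feb 1, 1995 + 90 days = May 2, 1995; completed Feb 2, 1995, before the deadline.
(6) permitted from Mar 4, 1995 + 21 days = Mar 25, 1995 onward; done Mar 27, 1995 — permitted.

Yes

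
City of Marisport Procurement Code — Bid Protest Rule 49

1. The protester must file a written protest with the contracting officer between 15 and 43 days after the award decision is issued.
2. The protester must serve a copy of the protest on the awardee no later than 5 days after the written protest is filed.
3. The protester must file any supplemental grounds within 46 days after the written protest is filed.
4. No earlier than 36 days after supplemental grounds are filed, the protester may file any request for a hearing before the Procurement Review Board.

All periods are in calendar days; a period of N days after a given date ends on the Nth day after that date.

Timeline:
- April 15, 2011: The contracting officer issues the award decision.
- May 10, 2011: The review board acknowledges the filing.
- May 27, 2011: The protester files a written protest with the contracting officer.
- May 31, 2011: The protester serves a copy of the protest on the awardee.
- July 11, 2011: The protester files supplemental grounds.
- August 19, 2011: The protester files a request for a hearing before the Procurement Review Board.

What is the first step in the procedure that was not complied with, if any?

Step 1 — 15 and 43 days from April 15, 2011 (when the award decision is issued) are April 30, 2011 and May 28, 2011 respectively; May 27, 2011 falls inside that range.
Step 2 — counting 5 days from May 27, 2011 (when the written protest is filed) gives a deadline of June 1, 2011; completed May 31, 2011, before the deadline.
Step 3 — counting 46 days from May 27, 2011 (when the written protest is filed) gives a deadline of July 12, 2011; done July 11, 2011 — timely.
Step 4 — must wait 36 days from July 11, 2011 (when supplemental grounds are filed), so not before August 16, 2011; done August 19, 2011, after the minimum wait.

None — every step was satisfied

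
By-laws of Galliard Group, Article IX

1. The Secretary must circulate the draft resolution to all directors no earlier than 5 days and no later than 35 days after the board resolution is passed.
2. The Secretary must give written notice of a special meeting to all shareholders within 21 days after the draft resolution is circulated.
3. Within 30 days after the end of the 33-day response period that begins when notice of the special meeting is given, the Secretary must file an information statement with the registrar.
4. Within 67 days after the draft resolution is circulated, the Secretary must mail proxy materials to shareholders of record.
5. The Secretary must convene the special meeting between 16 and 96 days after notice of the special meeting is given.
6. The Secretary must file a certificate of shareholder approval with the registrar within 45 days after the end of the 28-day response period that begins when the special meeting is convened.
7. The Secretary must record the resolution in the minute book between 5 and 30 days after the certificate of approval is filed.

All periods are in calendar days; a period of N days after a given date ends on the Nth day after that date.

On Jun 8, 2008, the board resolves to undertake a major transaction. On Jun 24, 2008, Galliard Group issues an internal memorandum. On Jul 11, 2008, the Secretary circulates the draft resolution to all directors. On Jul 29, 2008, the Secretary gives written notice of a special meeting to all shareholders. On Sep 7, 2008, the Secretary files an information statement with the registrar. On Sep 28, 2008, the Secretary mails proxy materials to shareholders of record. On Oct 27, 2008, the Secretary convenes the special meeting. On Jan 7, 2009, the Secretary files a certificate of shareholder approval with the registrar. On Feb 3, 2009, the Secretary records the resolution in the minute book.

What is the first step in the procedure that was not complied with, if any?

Step 4

Step 1 — 5 and 35 days from Jun 8, 2008 (when the board resolution is passed) are Jun 13, 2008 and Jul 13, 2008 respectively; done Jul 11, 2008, which is between those dates.
Step 2 — counting 21 days from Jul 11, 2008 (when the draft resolution is circulated) gives a deadline of Aug 1, 2008; Jul 29, 2008 is within that limit.
Step 3 — counting 30 days from Aug 31, 2008 (end of the 33-day response period, which began when notice of the special meeting is given on Jul 29, 2008) gives a deadline of Sep 30, 2008; completed Sep 7, 2008, before the deadline.
Step 4 — counting 67 days from Jul 11, 2008 (when the draft resolution is circulated) gives a deadline of Sep 16, 2008; done Sep 28, 2008 — 12 days late.
Later steps need not be reached.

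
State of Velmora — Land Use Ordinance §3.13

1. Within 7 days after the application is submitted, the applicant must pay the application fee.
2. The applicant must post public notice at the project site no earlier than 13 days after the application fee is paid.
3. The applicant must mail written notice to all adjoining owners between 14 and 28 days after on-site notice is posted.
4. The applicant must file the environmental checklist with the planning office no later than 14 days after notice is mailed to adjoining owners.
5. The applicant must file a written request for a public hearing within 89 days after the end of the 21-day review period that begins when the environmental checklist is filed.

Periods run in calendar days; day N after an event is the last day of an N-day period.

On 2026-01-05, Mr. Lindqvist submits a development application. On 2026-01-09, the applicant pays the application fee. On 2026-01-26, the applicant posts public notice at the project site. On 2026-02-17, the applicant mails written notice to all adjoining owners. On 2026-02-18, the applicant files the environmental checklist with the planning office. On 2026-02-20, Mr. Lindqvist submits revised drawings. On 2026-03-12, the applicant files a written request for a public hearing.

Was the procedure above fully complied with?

Yes

Step 1: 7 days after 2026-01-05 (when the application is submitted) is 2026-01-12; completed 2026-01-09, before the deadline.
Step 2: the earliest permitted date is 13 days after 2026-01-09 (when the application fee is paid), i.e. 2026-01-22; done 2026-01-26, after the minimum wait.
Step 3: the window is 14–28 days after 2026-01-26 (when on-site notice is posted), so 2026-02-09 through 2026-02-23; done 2026-02-17 — within the window.
Step 4: 14 days after 2026-02-17 (when notice is mailed to adjoining owners) is 2026-03-03; completed 2026-02-18, before the deadline.
Step 5: 89 days after 2026-03-11 (end of the 21-day review period, which began when the environmental checklist is filed on 2026-02-18) is 2026-06-08; completed 2026-03-12, before the deadline.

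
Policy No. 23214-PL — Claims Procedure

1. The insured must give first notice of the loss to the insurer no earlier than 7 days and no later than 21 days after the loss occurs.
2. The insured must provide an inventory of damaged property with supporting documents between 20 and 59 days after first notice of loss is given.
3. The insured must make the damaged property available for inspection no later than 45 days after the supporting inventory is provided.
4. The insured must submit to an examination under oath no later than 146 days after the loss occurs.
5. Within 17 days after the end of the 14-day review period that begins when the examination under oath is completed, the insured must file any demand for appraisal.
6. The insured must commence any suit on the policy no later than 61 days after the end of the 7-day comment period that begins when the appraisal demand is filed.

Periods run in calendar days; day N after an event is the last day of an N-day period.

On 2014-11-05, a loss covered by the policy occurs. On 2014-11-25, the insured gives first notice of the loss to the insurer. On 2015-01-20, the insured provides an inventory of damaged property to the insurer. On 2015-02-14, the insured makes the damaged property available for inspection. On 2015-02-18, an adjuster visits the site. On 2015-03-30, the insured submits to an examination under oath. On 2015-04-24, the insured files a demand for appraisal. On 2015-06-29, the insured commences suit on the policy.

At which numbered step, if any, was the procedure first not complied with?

Step 1 — 7 and 21 days from 2014-11-05 (when the loss occurs) are 2014-11-12 and 2014-11-26 respectively; 2014-11-25 falls inside that range.
Step 2 — 20 and 59 days from 2014-11-25 (when first notice of loss is given) are 2014-12-15 and 2015-01-23 respectively; done 2015-01-20 — within the window.
Step 3 — counting 45 days from 2015-01-20 (when the supporting inventory is provided) gives a deadline of 2015-03-06; done 2015-02-14 — timely.
Step 4 — counting 146 days from 2014-11-05 (when the loss occurs) gives a deadline of 2015-03-31; done 2015-03-30 — timely.
Step 5 — counting 17 days from 2015-04-13 (end of the 14-day review period, which began when the examination under oath is completed on 2015-03-30) gives a deadline of 2015-04-30; 2015-04-24 is within that limit.
Step 6 — counting 61 days from 2015-05-01 (end of the 7-day comment period, which began when the appraisal demand is filed on 2015-04-24) gives a deadline of 2015-07-01; 2015-06-29 is within that limit.

None — every step was satisfied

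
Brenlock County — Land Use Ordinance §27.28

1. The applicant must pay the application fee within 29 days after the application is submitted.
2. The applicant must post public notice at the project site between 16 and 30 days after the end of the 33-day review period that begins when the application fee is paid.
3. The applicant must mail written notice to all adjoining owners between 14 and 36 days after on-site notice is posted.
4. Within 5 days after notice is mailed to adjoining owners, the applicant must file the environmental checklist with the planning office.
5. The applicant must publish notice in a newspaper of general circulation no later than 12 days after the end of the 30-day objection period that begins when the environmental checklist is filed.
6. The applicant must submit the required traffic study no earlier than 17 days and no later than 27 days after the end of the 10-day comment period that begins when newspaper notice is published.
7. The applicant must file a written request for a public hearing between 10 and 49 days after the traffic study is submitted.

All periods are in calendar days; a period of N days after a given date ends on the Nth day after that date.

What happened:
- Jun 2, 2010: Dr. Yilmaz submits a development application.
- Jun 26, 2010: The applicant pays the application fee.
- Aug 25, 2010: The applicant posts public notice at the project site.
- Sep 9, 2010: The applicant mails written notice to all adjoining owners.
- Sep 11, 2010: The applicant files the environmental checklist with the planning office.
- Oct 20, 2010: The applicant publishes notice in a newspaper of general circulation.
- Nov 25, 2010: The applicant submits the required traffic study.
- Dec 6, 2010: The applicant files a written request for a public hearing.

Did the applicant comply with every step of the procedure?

Step 1: 29 days after Jun 2, 2010 (when the application is submitted) is Jul 1, 2010; completed Jun 26, 2010, before the deadline.
Step 2: the window is 16–30 days after Jul 29, 2010 (end of the 33-day review period, which began when the application fee is paid on Jun 26, 2010), so Aug 14, 2010 through Aug 28, 2010; done Aug 25, 2010, which is between those dates.
Step 3: the window is 14–36 days after Aug 25, 2010 (when on-site notice is posted), so Sep 8, 2010 through Sep 30, 2010; Sep 9, 2010 falls inside that range.
Step 4: 5 days after Sep 9, 2010 (when notice is mailed to adjoining owners) is Sep 14, 2010; Sep 11, 2010 is within that limit.
Step 5: 12 days after Oct 11, 2010 (end of the 30-day objection period, which began when the environmental checklist is filed on Sep 11, 2010) is Oct 23, 2010; Oct 20, 2010 is within that limit.
Step 6: the window is 17–27 days after Oct 30, 2010 (end of the 10-day comment period, which began when newspaper notice is published on Oct 20, 2010), so Nov 16, 2010 through Nov 26, 2010; done Nov 25, 2010, which is between those dates.
Step 7: the window is 10–49 days after Nov 25, 2010 (when the traffic study is submitted), so Dec 5, 2010 through Jan 13, 2011; done Dec 6, 2010 — within the window.

Yes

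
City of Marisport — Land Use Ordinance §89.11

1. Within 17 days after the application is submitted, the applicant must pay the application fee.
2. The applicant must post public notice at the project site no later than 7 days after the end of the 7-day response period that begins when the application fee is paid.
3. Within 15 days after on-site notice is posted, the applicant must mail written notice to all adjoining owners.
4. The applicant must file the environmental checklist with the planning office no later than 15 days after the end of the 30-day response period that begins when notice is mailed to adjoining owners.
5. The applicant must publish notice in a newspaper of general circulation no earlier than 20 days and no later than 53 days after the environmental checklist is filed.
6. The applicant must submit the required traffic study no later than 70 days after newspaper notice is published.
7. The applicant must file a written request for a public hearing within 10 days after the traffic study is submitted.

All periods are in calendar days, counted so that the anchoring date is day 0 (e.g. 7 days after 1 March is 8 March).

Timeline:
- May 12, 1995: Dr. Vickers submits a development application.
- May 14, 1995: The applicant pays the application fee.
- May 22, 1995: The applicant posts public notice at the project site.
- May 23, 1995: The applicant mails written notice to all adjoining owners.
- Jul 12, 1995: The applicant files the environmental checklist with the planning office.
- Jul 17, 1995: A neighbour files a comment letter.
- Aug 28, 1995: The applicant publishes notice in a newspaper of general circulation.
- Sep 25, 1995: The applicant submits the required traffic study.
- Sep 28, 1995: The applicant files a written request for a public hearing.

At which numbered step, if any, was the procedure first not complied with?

Step 1: 17 days after May 12, 1995 (when the application is submitted) is May 29, 1995; May 14, 1995 is within that limit.
Step 2: 7 days after May 21, 1995 (end of the 7-day response period, which began when the application fee is paid on May 14, 1995) is May 28, 1995; done May 22, 1995 — timely.
Step 3: 15 days after May 22, 1995 (when on-site notice is posted) is Jun 6, 1995; completed May 23, 1995, before the deadline.
Step 4: 15 days after Jun 22, 1995 (end of the 30-day response period, which began when notice is mailed to adjoining owners on May 23, 1995) is Jul 7, 1995; not done until Jul 12, 1995, 5 days after the deadline.
The analysis stops there.

Step 4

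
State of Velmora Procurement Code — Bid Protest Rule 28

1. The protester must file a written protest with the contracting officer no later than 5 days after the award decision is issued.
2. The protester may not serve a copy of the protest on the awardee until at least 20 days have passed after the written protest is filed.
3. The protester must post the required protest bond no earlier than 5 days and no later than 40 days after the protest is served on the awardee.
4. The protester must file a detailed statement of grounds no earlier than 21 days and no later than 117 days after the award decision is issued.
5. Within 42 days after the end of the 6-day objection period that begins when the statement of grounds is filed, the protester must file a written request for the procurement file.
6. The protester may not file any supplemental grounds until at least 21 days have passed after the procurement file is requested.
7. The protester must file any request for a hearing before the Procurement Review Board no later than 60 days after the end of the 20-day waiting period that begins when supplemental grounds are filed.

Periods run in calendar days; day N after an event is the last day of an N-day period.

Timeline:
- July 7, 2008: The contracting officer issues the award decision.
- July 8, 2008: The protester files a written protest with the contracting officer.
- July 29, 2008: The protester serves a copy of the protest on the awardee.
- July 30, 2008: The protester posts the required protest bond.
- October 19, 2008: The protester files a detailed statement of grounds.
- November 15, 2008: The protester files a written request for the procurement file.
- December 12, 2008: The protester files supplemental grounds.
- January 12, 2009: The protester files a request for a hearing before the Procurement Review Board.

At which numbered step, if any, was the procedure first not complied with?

Step 3

Step 1: 5 days after July 7, 2008 (when the award decision is issued) is July 12, 2008; done July 8, 2008 — timely.
Step 2: the earliest permitted date is 20 days after July 8, 2008 (when the written protest is filed), i.e. July 28, 2008; done July 29, 2008 — permitted.
Step 3: the window is 5–40 days after July 29, 2008 (when the protest is served on the awardee), so August 3, 2008 through September 7, 2008; done July 30, 2008 — 4 days before the window opened.
That is the first point of non-compliance.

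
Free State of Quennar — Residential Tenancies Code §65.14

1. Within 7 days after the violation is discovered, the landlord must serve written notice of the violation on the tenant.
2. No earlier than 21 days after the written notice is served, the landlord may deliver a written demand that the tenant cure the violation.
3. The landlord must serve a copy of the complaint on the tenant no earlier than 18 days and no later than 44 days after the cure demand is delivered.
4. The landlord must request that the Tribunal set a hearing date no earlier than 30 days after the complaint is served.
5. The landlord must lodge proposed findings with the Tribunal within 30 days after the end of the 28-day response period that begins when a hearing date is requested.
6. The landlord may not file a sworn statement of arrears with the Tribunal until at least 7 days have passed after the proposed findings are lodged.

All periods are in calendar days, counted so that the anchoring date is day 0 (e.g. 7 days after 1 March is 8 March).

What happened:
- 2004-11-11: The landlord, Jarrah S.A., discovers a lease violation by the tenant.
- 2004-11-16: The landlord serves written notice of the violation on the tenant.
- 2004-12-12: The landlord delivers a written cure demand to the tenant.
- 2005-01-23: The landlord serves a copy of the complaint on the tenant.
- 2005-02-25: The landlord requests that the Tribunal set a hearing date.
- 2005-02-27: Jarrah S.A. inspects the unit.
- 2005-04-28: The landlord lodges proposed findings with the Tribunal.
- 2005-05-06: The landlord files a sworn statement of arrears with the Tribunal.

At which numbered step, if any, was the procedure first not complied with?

Step 5

Step 1 — counting 7 days from 2004-11-11 (when the violation is discovered) gives a deadline of 2004-11-18; 2004-11-16 is within that limit.
Step 2 — must wait 21 days from 2004-11-16 (when the written notice is served), so not before 2004-12-07; 2004-12-12 is on or after that date.
Step 3 — 18 and 44 days from 2004-12-12 (when the cure demand is delivered) are 2004-12-30 and 2005-01-25 respectively; done 2005-01-23, which is between those dates.
Step 4 — must wait 30 days from 2005-01-23 (when the complaint is served), so not before 2005-02-22; done 2005-02-25, after the minimum wait.
Step 5 — counting 30 days from 2005-03-25 (end of the 28-day response period, which began when a hearing date is requested on 2005-02-25) gives a deadline of 2005-04-24; not done until 2005-04-28, 4 days after the deadline.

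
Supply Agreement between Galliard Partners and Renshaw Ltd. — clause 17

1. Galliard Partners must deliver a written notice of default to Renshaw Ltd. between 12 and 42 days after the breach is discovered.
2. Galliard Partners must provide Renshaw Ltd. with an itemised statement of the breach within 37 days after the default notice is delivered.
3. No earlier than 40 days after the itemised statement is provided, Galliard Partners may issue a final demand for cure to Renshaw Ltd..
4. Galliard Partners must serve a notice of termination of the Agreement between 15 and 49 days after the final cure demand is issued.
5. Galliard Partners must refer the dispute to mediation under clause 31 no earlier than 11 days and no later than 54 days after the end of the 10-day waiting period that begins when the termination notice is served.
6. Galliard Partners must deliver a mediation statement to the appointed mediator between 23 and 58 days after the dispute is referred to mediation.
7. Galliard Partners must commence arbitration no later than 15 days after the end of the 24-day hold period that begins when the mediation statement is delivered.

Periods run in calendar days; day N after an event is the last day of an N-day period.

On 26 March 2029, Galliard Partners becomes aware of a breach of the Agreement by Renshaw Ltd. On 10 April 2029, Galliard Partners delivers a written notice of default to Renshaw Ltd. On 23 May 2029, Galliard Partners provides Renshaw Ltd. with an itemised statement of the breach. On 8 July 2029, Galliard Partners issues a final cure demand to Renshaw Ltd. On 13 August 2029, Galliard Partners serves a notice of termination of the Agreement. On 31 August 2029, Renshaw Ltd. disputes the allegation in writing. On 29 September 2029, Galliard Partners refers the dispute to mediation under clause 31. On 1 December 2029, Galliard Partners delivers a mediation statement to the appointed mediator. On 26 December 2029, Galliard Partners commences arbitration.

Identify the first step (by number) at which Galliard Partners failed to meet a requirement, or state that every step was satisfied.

Step 2

(1) the permitted window runs from 26 March 2029 + 12 = 7 April 2029 to 26 March 2029 + 42 = 7 May 2029; done 10 April 2029 — within the window.
(2) due by 10 April 2029 + 37 days = 17 May 2029; done 23 May 2029 — 6 days late.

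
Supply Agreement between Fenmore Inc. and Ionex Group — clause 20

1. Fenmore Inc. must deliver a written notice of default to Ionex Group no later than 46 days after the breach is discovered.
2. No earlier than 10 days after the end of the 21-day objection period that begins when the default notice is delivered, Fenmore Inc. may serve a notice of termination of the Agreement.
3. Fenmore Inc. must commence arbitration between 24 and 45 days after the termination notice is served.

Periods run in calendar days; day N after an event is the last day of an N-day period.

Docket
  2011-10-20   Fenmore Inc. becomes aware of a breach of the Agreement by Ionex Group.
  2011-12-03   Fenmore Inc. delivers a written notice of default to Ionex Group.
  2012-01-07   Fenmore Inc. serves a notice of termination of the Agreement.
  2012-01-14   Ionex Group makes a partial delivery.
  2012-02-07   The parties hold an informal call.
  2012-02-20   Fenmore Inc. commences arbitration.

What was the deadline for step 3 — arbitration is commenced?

2012-02-21

Step 3 runs from 2012-01-07, when the termination notice is served. The window is 24–45 days after 2012-01-07; it closes on 2012-02-21.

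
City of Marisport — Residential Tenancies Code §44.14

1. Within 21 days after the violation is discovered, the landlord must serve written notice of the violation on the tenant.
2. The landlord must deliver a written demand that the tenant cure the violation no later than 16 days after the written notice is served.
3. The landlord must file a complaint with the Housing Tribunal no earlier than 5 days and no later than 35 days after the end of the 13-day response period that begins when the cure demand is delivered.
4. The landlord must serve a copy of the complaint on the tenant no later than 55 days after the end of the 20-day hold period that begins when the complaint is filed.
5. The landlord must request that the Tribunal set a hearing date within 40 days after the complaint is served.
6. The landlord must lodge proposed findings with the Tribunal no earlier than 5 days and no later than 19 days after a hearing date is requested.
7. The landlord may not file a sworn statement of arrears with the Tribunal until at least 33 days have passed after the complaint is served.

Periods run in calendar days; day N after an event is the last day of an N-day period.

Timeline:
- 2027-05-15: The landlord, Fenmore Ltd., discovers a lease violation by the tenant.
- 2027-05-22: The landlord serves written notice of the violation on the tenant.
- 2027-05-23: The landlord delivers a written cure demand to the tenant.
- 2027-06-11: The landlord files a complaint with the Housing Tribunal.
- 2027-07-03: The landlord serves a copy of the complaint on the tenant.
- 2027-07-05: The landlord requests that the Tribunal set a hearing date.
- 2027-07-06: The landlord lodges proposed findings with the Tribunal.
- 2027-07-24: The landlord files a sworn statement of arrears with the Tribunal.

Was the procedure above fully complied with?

No

(1) due by 2027-05-15 + 21 days = 2027-06-05; done 2027-05-22 — timely.
(2) due by 2027-05-22 + 16 days = 2027-06-07; done 2027-05-23 — timely.
(3) the permitted window runs from 2027-06-05 + 5 = 2027-06-10 to 2027-06-05 + 35 = 2027-07-10; 2027-06-11 falls inside that range.
(4) due by 2027-07-01 + 55 days = 2027-08-25; completed 2027-07-03, before the deadline.
(5) due by 2027-07-03 + 40 days = 2027-08-12; 2027-07-05 is within that limit.
(6) the permitted window runs from 2027-07-05 + 5 = 2027-07-10 to 2027-07-05 + 19 = 2027-07-24; done 2027-07-06 — 4 days before the window opened.
The analysis stops there.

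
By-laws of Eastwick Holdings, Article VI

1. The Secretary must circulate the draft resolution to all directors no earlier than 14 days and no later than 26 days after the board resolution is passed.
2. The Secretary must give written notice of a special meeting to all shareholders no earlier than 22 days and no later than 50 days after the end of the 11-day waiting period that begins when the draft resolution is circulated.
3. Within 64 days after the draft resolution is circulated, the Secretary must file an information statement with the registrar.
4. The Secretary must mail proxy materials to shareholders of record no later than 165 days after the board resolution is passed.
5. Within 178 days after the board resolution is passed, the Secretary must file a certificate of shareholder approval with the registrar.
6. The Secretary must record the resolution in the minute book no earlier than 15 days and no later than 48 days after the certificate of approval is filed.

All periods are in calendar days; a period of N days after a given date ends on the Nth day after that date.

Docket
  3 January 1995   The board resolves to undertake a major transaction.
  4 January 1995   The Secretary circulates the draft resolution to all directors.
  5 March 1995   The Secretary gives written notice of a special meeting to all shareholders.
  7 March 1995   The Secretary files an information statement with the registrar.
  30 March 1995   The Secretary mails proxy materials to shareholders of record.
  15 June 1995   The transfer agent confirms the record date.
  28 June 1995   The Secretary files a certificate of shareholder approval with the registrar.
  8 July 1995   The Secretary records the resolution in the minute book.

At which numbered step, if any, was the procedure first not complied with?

Step 1: the window is 14–26 days after 3 January 1995 (when the board resolution is passed), so 17 January 1995 through 29 January 1995; done 4 January 1995 — 13 days before the window opened.
The analysis stops there.

Step 1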